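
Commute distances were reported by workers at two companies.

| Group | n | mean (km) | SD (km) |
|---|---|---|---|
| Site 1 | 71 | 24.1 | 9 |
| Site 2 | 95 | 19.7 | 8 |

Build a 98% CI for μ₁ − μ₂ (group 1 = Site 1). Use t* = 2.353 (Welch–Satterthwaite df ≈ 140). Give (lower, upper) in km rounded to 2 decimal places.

Per-group SEs: s₁/√n₁ = 9/√71 = 1.0681, s₂/√n₂ = 8/√95 = 0.8208.
Unpooled SE of the difference: √(1.14083761 + 0.67371264) = 1.3471.
Margin of error = t* · SE = 2.353 × 1.3471 = 3.1697.
x̄₁ − x̄₂ = 24.1 − 19.7 = 4.4000.
CI: 4.4000 ± 3.1697 = (1.23, 7.57).

(1.23, 7.57)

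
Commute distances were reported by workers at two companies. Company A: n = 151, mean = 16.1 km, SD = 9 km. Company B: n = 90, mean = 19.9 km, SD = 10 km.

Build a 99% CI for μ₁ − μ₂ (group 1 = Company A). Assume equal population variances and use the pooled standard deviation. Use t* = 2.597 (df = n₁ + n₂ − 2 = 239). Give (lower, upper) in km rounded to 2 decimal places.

Pooled variance s_p² = [150·9² + 89·10²] / (151+90−2) = 88.0753, so s_p = 9.3848.
SE_diff = s_p·√(1/n₁ + 1/n₂) = 9.3848·√(1/151 + 1/90) = 1.2498.
t* = 2.597; margin = 2.597 × 1.2498 = 3.2457.
Difference = 16.1 − 19.9 = -3.8000.
-3.8000 ± 3.2457 → (-7.05, -0.55).

(-7.05, -0.55)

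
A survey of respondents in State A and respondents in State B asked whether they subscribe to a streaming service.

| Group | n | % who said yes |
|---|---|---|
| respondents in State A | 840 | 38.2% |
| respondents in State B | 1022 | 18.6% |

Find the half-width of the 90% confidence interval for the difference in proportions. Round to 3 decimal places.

Each SE is √(p̂(1−p̂)/n): √(0.3820·0.6180/840) = 0.01676 and √(0.1860·0.8140/1022) = 0.01217.
SE(p̂₁ − p̂₂) = √(SE₁² + SE₂²) = √(0.0002808976 + 0.0001481089) = 0.02071, since the two samples are independent.
At 90% confidence z* = 1.645; margin = 1.645 × 0.02071 = 0.03407.

0.034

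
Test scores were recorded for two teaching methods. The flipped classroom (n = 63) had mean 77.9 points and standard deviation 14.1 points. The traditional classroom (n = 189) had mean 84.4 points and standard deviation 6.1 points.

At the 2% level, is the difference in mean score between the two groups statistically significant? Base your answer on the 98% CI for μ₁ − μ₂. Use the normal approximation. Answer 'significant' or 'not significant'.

significant

SE₁ = s₁/√n₁ = 14.1/√63 = 1.7764; SE₂ = 6.1/√189 = 0.4437.
Independent samples, unequal variances: SE_diff = √(SE₁² + SE₂²) = √(3.15559696 + 0.19686969) = 1.8310.
z* = 2.326, so margin of error = 2.326 × 1.8310 = 4.2589.
Difference in means = 77.9 − 84.4 = -6.5000.
-6.5000 ± 4.2589 → (-10.7589, -2.2411).
The interval (-10.7589, -2.2411) does not contain 0, so the difference is significant.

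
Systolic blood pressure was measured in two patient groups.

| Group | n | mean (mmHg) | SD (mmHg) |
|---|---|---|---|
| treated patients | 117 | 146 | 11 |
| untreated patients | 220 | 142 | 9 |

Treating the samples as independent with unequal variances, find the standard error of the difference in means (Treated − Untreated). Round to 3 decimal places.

Per-group SEs: s₁/√n₁ = 11/√117 = 1.0170, s₂/√n₂ = 9/√220 = 0.6068.
Unpooled SE of the difference: √(1.034289 + 0.36820624) = 1.1843.

1.184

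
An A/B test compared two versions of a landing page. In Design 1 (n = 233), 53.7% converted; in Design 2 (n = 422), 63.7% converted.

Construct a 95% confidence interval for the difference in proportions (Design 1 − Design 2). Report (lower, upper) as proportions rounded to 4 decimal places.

SE₁ = √(p̂₁(1−p̂₁)/n₁) = √(0.5370·0.4630/233) = 0.03267; SE₂ = √(0.6370·0.3630/422) = 0.02341.
Independent samples: SE of the difference = √(SE₁² + SE₂²) = √(0.0010673289 + 0.0005480281) = 0.04019.
z* for 95% confidence is 1.960, so the margin of error is 1.960 × 0.04019 = 0.07877.
Point estimate p̂₁ − p̂₂ = 0.5370 − 0.6370 = -0.1000.
-0.1000 ± 0.07877 → (-0.1788, -0.0212).

(-0.1788, -0.0212)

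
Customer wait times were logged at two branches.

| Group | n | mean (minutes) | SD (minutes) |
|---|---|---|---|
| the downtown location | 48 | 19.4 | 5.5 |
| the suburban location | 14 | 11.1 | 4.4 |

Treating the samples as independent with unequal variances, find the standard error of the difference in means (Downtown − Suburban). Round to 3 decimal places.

1.419

Standard errors of each mean: 5.5/√48 = 0.7939 and 4.4/√14 = 1.1759.
SE(x̄₁ − x̄₂) = √(0.7939² + 1.1759²) = 1.4188 for independent samples with unequal variances.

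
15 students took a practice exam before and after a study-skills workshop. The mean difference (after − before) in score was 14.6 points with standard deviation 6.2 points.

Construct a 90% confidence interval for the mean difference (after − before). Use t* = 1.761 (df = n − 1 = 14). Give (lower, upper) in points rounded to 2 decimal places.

(11.78, 17.42)

This is a matched-pairs design, so SE = s_d/√n = 6.2/√15 = 1.6008.
Margin = 1.761 × 1.6008 = 2.8190; the interval is 14.6 ± 2.8190 = (11.78, 17.42).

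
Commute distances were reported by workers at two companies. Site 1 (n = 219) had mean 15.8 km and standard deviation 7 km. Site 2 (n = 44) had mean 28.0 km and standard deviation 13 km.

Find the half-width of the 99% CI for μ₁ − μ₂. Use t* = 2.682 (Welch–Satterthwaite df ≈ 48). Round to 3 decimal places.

Per-group SEs: s₁/√n₁ = 7/√219 = 0.4730, s₂/√n₂ = 13/√44 = 1.9598.
Unpooled SE of the difference: √(0.223729 + 3.84081604) = 2.0161.
Margin of error = t* · SE = 2.682 × 2.0161 = 5.4072.

5.407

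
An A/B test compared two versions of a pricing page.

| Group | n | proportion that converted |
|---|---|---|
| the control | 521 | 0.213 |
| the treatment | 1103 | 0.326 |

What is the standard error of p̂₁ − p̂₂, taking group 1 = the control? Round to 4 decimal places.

SE₁ = √(p̂₁(1−p̂₁)/n₁) = √(0.2130·0.7870/521) = 0.01794; SE₂ = √(0.3260·0.6740/1103) = 0.01411.
Independent samples: SE of the difference = √(SE₁² + SE₂²) = √(0.0003218436 + 0.0001990921) = 0.02282.

0.0228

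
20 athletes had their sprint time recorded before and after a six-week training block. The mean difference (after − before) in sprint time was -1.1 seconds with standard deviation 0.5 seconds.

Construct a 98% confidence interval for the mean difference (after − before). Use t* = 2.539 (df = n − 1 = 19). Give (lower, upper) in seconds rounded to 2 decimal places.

Paired design: SE = s_d/√n = 0.5/√20 = 0.1118.
t* = 2.539; margin of error = 2.539 × 0.1118 = 0.2839.
-1.1 ± 0.2839 → (-1.38, -0.82).

(-1.38, -0.82)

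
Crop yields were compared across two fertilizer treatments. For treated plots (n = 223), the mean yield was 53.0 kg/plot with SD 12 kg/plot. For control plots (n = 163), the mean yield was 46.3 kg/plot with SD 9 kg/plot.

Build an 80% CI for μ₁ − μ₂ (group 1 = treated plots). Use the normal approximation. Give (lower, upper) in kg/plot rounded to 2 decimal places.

(5.33, 8.07)

SE₁ = s₁/√n₁ = 12/√223 = 0.8036; SE₂ = 9/√163 = 0.7049.
Independent samples, unequal variances: SE_diff = √(SE₁² + SE₂²) = √(0.64577296 + 0.49688401) = 1.0690.
z* = 1.282, so margin of error = 1.282 × 1.0690 = 1.3705.
Difference in means = 53.0 − 46.3 = 6.7000.
6.7000 ± 1.3705 → (5.33, 8.07).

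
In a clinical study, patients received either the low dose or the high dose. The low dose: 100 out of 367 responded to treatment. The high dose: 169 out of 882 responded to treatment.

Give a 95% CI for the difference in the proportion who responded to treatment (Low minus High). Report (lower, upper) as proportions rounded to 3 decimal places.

(0.028, 0.133)

Sample proportions: 100/367 = 0.2725, 169/882 = 0.1916.
Each SE is √(p̂(1−p̂)/n): √(0.2725·0.7275/367) = 0.02324 and √(0.1916·0.8084/882) = 0.01325.
SE(p̂₁ − p̂₂) = √(SE₁² + SE₂²) = √(0.0005400976 + 0.0001755625) = 0.02675, since the two samples are independent.
At 95% confidence z* = 1.960; margin = 1.960 × 0.02675 = 0.05243.
The difference is 0.2725 − 0.1916 = 0.0809, so the interval is 0.0809 ± 0.05243 = (0.028, 0.133).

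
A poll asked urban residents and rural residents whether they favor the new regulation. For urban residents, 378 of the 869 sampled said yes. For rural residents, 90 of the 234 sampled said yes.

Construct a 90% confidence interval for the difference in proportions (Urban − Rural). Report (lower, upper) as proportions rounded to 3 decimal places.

First, p̂₁ = 378/869 = 0.4350; p̂₂ = 90/234 = 0.3846.
The two standard errors are √(0.4350×0.5650/869) = 0.01682 and √(0.3846×0.6154/234) = 0.03180.
Because the samples are independent, SE_diff = √(0.01682² + 0.03180²) = 0.03597.
Using z* = 1.645 for 90%, ME = 1.645 × 0.03597 = 0.05917.
p̂₁ − p̂₂ = 0.0504; interval 0.0504 ± 0.05917 gives (-0.009, 0.110).

(-0.009, 0.110)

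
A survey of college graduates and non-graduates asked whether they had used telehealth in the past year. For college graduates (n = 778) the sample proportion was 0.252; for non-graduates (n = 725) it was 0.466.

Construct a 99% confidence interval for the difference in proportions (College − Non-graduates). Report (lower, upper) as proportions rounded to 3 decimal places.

SE₁ = √(p̂₁(1−p̂₁)/n₁) = √(0.2520·0.7480/778) = 0.01557; SE₂ = √(0.4660·0.5340/725) = 0.01853.
Independent samples: SE of the difference = √(SE₁² + SE₂²) = √(0.0002424249 + 0.0003433609) = 0.02420.
z* for 99% confidence is 2.576, so the margin of error is 2.576 × 0.02420 = 0.06234.
Point estimate p̂₁ − p̂₂ = 0.2520 − 0.4660 = -0.2140.
-0.2140 ± 0.06234 → (-0.276, -0.152).

(-0.276, -0.152)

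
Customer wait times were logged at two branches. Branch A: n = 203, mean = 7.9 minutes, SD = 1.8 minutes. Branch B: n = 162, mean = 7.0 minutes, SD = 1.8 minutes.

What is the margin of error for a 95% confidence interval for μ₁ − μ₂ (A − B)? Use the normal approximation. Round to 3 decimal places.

0.372

Per-group SEs: s₁/√n₁ = 1.8/√203 = 0.1263, s₂/√n₂ = 1.8/√162 = 0.1414.
Unpooled SE of the difference: √(0.01595169 + 0.01999396) = 0.1896.
Margin of error = z* · SE = 1.960 × 0.1896 = 0.3716.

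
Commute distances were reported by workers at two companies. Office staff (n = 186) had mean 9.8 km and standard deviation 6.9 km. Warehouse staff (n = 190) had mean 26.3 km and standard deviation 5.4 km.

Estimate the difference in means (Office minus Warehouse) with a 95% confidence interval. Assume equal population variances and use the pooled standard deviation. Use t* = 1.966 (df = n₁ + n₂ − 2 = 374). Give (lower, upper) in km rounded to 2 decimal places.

(-17.75, -15.25)

Pooled variance s_p² = [185·6.9² + 189·5.4²] / (186+190−2) = 38.2863, so s_p = 6.1876.
SE_diff = s_p·√(1/n₁ + 1/n₂) = 6.1876·√(1/186 + 1/190) = 0.6382.
t* = 1.966; margin = 1.966 × 0.6382 = 1.2547.
Difference = 9.8 − 26.3 = -16.5000.
-16.5000 ± 1.2547 → (-17.75, -15.25).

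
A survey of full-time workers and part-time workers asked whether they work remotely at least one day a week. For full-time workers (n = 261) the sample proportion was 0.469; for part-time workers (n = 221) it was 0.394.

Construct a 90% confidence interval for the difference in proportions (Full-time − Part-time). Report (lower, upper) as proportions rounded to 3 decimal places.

SE₁ = √(p̂₁(1−p̂₁)/n₁) = √(0.4690·0.5310/261) = 0.03089; SE₂ = √(0.3940·0.6060/221) = 0.03287.
Independent samples: SE of the difference = √(SE₁² + SE₂²) = √(0.0009541921 + 0.0010804369) = 0.04511.
z* for 90% confidence is 1.645, so the margin of error is 1.645 × 0.04511 = 0.07421.
Point estimate p̂₁ − p̂₂ = 0.4690 − 0.3940 = 0.0750.
0.0750 ± 0.07421 → (0.001, 0.149).

(0.001, 0.149)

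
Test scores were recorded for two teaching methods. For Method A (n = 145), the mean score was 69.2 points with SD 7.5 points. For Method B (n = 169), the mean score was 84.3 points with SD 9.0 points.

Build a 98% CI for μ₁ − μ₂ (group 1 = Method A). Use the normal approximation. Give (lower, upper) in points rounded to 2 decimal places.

Per-group SEs: s₁/√n₁ = 7.5/√145 = 0.6228, s₂/√n₂ = 9.0/√169 = 0.6923.
Unpooled SE of the difference: √(0.38787984 + 0.47927929) = 0.9312.
Margin of error = z* · SE = 2.326 × 0.9312 = 2.1660.
x̄₁ − x̄₂ = 69.2 − 84.3 = -15.1000.
CI: -15.1000 ± 2.1660 = (-17.27, -12.93).

(-17.27, -12.93)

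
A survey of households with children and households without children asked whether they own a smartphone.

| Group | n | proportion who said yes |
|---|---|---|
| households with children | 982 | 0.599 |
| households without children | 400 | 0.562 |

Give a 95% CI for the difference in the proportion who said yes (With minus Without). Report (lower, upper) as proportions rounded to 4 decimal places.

Each SE is √(p̂(1−p̂)/n): √(0.5990·0.4010/982) = 0.01564 and √(0.5620·0.4380/400) = 0.02481.
SE(p̂₁ − p̂₂) = √(SE₁² + SE₂²) = √(0.0002446096 + 0.0006155361) = 0.02933, since the two samples are independent.
At 95% confidence z* = 1.960; margin = 1.960 × 0.02933 = 0.05749.
The difference is 0.5990 − 0.5620 = 0.0370, so the interval is 0.0370 ± 0.05749 = (-0.0205, 0.0945).

(-0.0205, 0.0945)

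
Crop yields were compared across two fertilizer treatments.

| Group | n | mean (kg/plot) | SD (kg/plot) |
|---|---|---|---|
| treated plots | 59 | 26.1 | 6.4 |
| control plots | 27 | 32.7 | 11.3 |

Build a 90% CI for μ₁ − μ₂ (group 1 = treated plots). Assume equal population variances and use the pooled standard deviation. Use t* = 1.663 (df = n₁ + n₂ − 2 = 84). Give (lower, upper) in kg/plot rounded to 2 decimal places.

(-9.78, -3.42)

s_p = √[((n₁−1)s₁² + (n₂−1)s₂²)/(n₁+n₂−2)] = √[(58·6.4² + 26·11.3²)/84] = 8.2344.
SE = 8.2344·√(1/59 + 1/27) = 1.9133.
With t* = 1.663, margin = 1.663 × 1.9133 = 3.1818.
x̄₁ − x̄₂ = 26.1 − 32.7 = -6.6000; interval -6.6000 ± 3.1818 = (-9.78, -3.42).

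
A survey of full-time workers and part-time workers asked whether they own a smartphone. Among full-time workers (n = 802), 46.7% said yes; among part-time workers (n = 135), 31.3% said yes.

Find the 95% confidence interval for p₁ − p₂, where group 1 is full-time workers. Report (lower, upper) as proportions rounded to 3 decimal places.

Each SE is √(p̂(1−p̂)/n): √(0.4670·0.5330/802) = 0.01762 and √(0.3130·0.6870/135) = 0.03991.
SE(p̂₁ − p̂₂) = √(SE₁² + SE₂²) = √(0.0003104644 + 0.0015928081) = 0.04363, since the two samples are independent.
At 95% confidence z* = 1.960; margin = 1.960 × 0.04363 = 0.08551.
The difference is 0.4670 − 0.3130 = 0.1540, so the interval is 0.1540 ± 0.08551 = (0.068, 0.240).

(0.068, 0.240)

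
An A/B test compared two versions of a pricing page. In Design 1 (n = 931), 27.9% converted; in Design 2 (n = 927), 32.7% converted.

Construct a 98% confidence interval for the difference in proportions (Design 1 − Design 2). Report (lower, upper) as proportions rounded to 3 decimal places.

(-0.098, 0.002)

Each SE is √(p̂(1−p̂)/n): √(0.2790·0.7210/931) = 0.01470 and √(0.3270·0.6730/927) = 0.01541.
SE(p̂₁ − p̂₂) = √(SE₁² + SE₂²) = √(0.00021609 + 0.0002374681) = 0.02130, since the two samples are independent.
At 98% confidence z* = 2.326; margin = 2.326 × 0.02130 = 0.04954.
The difference is 0.2790 − 0.3270 = -0.0480, so the interval is -0.0480 ± 0.04954 = (-0.098, 0.002).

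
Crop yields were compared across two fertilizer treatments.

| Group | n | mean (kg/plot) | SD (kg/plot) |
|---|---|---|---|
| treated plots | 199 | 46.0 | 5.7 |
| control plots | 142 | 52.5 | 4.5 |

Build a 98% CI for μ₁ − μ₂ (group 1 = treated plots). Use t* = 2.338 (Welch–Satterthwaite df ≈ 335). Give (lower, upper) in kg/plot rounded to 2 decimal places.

Per-group SEs: s₁/√n₁ = 5.7/√199 = 0.4041, s₂/√n₂ = 4.5/√142 = 0.3776.
Unpooled SE of the difference: √(0.16329681 + 0.14258176) = 0.5531.
Margin of error = t* · SE = 2.338 × 0.5531 = 1.2931.
x̄₁ − x̄₂ = 46.0 − 52.5 = -6.5000.
CI: -6.5000 ± 1.2931 = (-7.79, -5.21).

(-7.79, -5.21)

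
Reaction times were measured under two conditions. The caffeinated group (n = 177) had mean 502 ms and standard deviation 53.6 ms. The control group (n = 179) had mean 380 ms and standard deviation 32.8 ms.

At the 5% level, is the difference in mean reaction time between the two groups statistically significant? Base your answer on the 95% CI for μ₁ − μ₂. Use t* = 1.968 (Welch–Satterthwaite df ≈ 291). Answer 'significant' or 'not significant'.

significant

Per-group SEs: s₁/√n₁ = 53.6/√177 = 4.0288, s₂/√n₂ = 32.8/√179 = 2.4516.
Unpooled SE of the difference: √(16.23122944 + 6.01034256) = 4.7161.
Margin of error = t* · SE = 1.968 × 4.7161 = 9.2813.
x̄₁ − x̄₂ = 502 − 380 = 122.0000.
CI: 122.0000 ± 9.2813 = (112.7187, 131.2813).
The interval (112.7187, 131.2813) does not contain 0, so the difference is significant.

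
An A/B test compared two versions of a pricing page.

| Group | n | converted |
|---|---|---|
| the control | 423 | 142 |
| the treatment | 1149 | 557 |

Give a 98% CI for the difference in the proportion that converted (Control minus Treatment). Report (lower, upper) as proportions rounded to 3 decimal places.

(-0.213, -0.086)

p̂₁ = 142/423 = 0.3357 and p̂₂ = 557/1149 = 0.4848.
SE₁ = √(p̂₁(1−p̂₁)/n₁) = √(0.3357·0.6643/423) = 0.02296; SE₂ = √(0.4848·0.5152/1149) = 0.01474.
Independent samples: SE of the difference = √(SE₁² + SE₂²) = √(0.0005271616 + 0.0002172676) = 0.02728.
z* for 98% confidence is 2.326, so the margin of error is 2.326 × 0.02728 = 0.06345.
Point estimate p̂₁ − p̂₂ = 0.3357 − 0.4848 = -0.1491.
-0.1491 ± 0.06345 → (-0.213, -0.086).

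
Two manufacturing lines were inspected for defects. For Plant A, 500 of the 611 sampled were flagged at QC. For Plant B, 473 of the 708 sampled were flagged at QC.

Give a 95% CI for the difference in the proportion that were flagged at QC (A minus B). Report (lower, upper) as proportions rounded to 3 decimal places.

(0.104, 0.196)

First, p̂₁ = 500/611 = 0.8183; p̂₂ = 473/708 = 0.6681.
The two standard errors are √(0.8183×0.1817/611) = 0.01560 and √(0.6681×0.3319/708) = 0.01770.
Because the samples are independent, SE_diff = √(0.01560² + 0.01770²) = 0.02359.
Using z* = 1.960 for 95%, ME = 1.960 × 0.02359 = 0.04624.
p̂₁ − p̂₂ = 0.1502; interval 0.1502 ± 0.04624 gives (0.104, 0.196).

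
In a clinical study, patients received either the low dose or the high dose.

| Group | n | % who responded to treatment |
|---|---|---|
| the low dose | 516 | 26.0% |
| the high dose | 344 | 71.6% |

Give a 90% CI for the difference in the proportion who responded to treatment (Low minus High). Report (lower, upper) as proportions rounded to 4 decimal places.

(-0.5071, -0.4049)

Each SE is √(p̂(1−p̂)/n): √(0.2600·0.7400/516) = 0.01931 and √(0.7160·0.2840/344) = 0.02431.
SE(p̂₁ − p̂₂) = √(SE₁² + SE₂²) = √(0.0003728761 + 0.0005909761) = 0.03105, since the two samples are independent.
At 90% confidence z* = 1.645; margin = 1.645 × 0.03105 = 0.05108.
The difference is 0.2600 − 0.7160 = -0.4560, so the interval is -0.4560 ± 0.05108 = (-0.5071, -0.4049).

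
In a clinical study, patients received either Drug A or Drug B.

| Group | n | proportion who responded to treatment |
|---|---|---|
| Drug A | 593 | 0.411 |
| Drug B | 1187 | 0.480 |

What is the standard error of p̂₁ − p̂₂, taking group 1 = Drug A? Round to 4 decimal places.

SE₁ = √(p̂₁(1−p̂₁)/n₁) = √(0.4110·0.5890/593) = 0.02020; SE₂ = √(0.4800·0.5200/1187) = 0.01450.
Independent samples: SE of the difference = √(SE₁² + SE₂²) = √(0.00040804 + 0.00021025) = 0.02487.

0.0249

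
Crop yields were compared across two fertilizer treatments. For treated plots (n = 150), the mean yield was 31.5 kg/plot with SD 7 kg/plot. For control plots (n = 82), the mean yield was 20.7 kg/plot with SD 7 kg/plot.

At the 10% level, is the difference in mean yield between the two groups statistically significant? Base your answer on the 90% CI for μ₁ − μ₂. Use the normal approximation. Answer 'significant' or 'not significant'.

SE₁ = s₁/√n₁ = 7/√150 = 0.5715; SE₂ = 7/√82 = 0.7730.
Independent samples, unequal variances: SE_diff = √(SE₁² + SE₂²) = √(0.32661225 + 0.597529) = 0.9613.
z* = 1.645, so margin of error = 1.645 × 0.9613 = 1.5813.
Difference in means = 31.5 − 20.7 = 10.8000.
10.8000 ± 1.5813 → (9.2187, 12.3813).
The interval (9.2187, 12.3813) does not contain 0, so the difference is significant.

significant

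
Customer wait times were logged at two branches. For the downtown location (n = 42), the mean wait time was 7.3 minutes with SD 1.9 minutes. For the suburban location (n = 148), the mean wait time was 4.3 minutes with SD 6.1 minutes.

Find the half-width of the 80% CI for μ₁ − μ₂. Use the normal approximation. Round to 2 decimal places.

0.74

Per-group SEs: s₁/√n₁ = 1.9/√42 = 0.2932, s₂/√n₂ = 6.1/√148 = 0.5014.
Unpooled SE of the difference: √(0.08596624 + 0.25140196) = 0.5808.
Margin of error = z* · SE = 1.282 × 0.5808 = 0.7446.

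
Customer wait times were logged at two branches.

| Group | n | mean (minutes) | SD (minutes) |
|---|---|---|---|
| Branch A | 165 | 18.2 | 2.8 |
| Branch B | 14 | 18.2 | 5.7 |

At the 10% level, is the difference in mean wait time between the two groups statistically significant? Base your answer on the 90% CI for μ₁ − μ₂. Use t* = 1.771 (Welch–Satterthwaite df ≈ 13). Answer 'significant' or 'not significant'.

Per-group SEs: s₁/√n₁ = 2.8/√165 = 0.2180, s₂/√n₂ = 5.7/√14 = 1.5234.
Unpooled SE of the difference: √(0.047524 + 2.32074756) = 1.5389.
Margin of error = t* · SE = 1.771 × 1.5389 = 2.7254.
x̄₁ − x̄₂ = 18.2 − 18.2 = 0.0000.
CI: 0.0000 ± 2.7254 = (-2.7254, 2.7254).
The interval (-2.7254, 2.7254) contains 0, so the difference is not significant.

not significant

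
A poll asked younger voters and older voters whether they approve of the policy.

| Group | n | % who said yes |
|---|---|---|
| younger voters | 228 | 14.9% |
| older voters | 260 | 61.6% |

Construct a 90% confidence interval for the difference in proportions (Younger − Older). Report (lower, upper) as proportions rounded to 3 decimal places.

Each SE is √(p̂(1−p̂)/n): √(0.1490·0.8510/228) = 0.02358 and √(0.6160·0.3840/260) = 0.03016.
SE(p̂₁ − p̂₂) = √(SE₁² + SE₂²) = √(0.0005560164 + 0.0009096256) = 0.03828, since the two samples are independent.
At 90% confidence z* = 1.645; margin = 1.645 × 0.03828 = 0.06297.
The difference is 0.1490 − 0.6160 = -0.4670, so the interval is -0.4670 ± 0.06297 = (-0.530, -0.404).

(-0.530, -0.404)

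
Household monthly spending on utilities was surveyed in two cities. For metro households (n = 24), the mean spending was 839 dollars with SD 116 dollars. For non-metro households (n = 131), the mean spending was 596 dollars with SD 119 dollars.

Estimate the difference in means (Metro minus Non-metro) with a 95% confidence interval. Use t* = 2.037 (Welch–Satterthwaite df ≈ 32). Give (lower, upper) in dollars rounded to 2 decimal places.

Per-group SEs: s₁/√n₁ = 116/√24 = 23.6784, s₂/√n₂ = 119/√131 = 10.3971.
Unpooled SE of the difference: √(560.66662656 + 108.09968841) = 25.8605.
Margin of error = t* · SE = 2.037 × 25.8605 = 52.6778.
x̄₁ − x̄₂ = 839 − 596 = 243.0000.
CI: 243.0000 ± 52.6778 = (190.32, 295.68).

(190.32, 295.68)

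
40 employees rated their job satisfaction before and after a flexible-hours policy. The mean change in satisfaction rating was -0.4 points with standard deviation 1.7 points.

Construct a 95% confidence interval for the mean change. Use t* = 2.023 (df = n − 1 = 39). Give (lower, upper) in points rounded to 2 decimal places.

(-0.94, 0.14)

This is a matched-pairs design, so SE = s_d/√n = 1.7/√40 = 0.2688.
Margin = 2.023 × 0.2688 = 0.5438; the interval is -0.4 ± 0.5438 = (-0.94, 0.14).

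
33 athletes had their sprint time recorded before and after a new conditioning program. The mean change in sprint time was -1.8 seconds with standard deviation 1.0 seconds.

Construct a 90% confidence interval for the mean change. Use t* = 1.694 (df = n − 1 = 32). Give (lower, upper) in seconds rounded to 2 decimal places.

(-2.09, -1.51)

This is a matched-pairs design, so SE = s_d/√n = 1.0/√33 = 0.1741.
Margin = 1.694 × 0.1741 = 0.2949; the interval is -1.8 ± 0.2949 = (-2.09, -1.51).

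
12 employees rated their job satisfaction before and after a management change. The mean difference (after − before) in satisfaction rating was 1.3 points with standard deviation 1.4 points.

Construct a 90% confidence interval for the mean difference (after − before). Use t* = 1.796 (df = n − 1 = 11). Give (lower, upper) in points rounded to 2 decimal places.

(0.57, 2.03)

This is a matched-pairs design, so SE = s_d/√n = 1.4/√12 = 0.4041.
Margin = 1.796 × 0.4041 = 0.7258; the interval is 1.3 ± 0.7258 = (0.57, 2.03).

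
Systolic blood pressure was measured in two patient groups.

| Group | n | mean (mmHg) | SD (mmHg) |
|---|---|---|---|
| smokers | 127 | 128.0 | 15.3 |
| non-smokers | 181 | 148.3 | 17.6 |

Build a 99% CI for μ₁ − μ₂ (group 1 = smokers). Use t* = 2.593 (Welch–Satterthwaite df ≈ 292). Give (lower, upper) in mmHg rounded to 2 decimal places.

SE₁ = s₁/√n₁ = 15.3/√127 = 1.3577; SE₂ = 17.6/√181 = 1.3082.
Independent samples, unequal variances: SE_diff = √(SE₁² + SE₂²) = √(1.84334929 + 1.71138724) = 1.8854.
t* = 2.593, so margin of error = 2.593 × 1.8854 = 4.8888.
Difference in means = 128.0 − 148.3 = -20.3000.
-20.3000 ± 4.8888 → (-25.19, -15.41).

(-25.19, -15.41)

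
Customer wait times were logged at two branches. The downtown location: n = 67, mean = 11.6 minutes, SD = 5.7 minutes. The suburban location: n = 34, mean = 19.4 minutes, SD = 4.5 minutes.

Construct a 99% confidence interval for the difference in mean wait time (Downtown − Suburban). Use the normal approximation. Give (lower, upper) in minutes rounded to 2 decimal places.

(-10.48, -5.12)

SE₁ = s₁/√n₁ = 5.7/√67 = 0.6964; SE₂ = 4.5/√34 = 0.7717.
Independent samples, unequal variances: SE_diff = √(SE₁² + SE₂²) = √(0.48497296 + 0.59552089) = 1.0395.
z* = 2.576, so margin of error = 2.576 × 1.0395 = 2.6778.
Difference in means = 11.6 − 19.4 = -7.8000.
-7.8000 ± 2.6778 → (-10.48, -5.12).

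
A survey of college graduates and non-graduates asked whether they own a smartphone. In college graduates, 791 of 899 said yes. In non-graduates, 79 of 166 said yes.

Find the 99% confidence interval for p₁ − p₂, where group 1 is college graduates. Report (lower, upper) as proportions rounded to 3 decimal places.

p̂₁ = 791/899 = 0.8799 and p̂₂ = 79/166 = 0.4759.
SE₁ = √(p̂₁(1−p̂₁)/n₁) = √(0.8799·0.1201/899) = 0.01084; SE₂ = √(0.4759·0.5241/166) = 0.03876.
Independent samples: SE of the difference = √(SE₁² + SE₂²) = √(0.0001175056 + 0.0015023376) = 0.04025.
z* for 99% confidence is 2.576, so the margin of error is 2.576 × 0.04025 = 0.10368.
Point estimate p̂₁ − p̂₂ = 0.8799 − 0.4759 = 0.4040.
0.4040 ± 0.10368 → (0.300, 0.508).

(0.300, 0.508)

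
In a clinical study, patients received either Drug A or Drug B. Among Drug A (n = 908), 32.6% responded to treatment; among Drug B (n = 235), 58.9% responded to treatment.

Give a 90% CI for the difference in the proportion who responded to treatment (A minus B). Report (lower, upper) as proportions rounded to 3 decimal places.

(-0.322, -0.204)

The two standard errors are √(0.3260×0.6740/908) = 0.01556 and √(0.5890×0.4110/235) = 0.03210.
Because the samples are independent, SE_diff = √(0.01556² + 0.03210²) = 0.03567.
Using z* = 1.645 for 90%, ME = 1.645 × 0.03567 = 0.05868.
p̂₁ − p̂₂ = -0.2630; interval -0.2630 ± 0.05868 gives (-0.322, -0.204).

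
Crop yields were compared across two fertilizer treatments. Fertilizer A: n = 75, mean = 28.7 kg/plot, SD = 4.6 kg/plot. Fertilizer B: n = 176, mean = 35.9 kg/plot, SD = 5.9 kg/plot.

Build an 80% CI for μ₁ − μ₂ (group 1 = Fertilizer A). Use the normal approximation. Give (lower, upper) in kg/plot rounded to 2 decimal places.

(-8.09, -6.31)

SE₁ = s₁/√n₁ = 4.6/√75 = 0.5312; SE₂ = 5.9/√176 = 0.4447.
Independent samples, unequal variances: SE_diff = √(SE₁² + SE₂²) = √(0.28217344 + 0.19775809) = 0.6928.
z* = 1.282, so margin of error = 1.282 × 0.6928 = 0.8882.
Difference in means = 28.7 − 35.9 = -7.2000.
-7.2000 ± 0.8882 → (-8.09, -6.31).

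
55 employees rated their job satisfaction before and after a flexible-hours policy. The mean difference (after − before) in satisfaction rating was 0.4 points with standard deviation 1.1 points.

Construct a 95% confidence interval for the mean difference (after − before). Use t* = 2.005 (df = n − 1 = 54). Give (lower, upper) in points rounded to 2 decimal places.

(0.10, 0.70)

Paired design: SE = s_d/√n = 1.1/√55 = 0.1483.
t* = 2.005; margin of error = 2.005 × 0.1483 = 0.2973.
0.4 ± 0.2973 → (0.10, 0.70).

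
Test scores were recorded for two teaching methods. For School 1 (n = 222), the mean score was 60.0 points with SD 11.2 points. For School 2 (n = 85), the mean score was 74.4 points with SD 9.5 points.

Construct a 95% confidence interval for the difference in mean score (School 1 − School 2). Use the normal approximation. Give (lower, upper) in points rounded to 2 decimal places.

SE₁ = s₁/√n₁ = 11.2/√222 = 0.7517; SE₂ = 9.5/√85 = 1.0304.
Independent samples, unequal variances: SE_diff = √(SE₁² + SE₂²) = √(0.56505289 + 1.06172416) = 1.2755.
z* = 1.960, so margin of error = 1.960 × 1.2755 = 2.5000.
Difference in means = 60.0 − 74.4 = -14.4000.
-14.4000 ± 2.5000 → (-16.90, -11.90).

(-16.90, -11.90)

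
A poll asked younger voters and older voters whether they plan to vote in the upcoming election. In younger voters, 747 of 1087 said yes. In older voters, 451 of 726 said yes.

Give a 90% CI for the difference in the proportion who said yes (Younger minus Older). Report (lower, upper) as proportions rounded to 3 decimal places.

First, p̂₁ = 747/1087 = 0.6872; p̂₂ = 451/726 = 0.6212.
The two standard errors are √(0.6872×0.3128/1087) = 0.01406 and √(0.6212×0.3788/726) = 0.01800.
Because the samples are independent, SE_diff = √(0.01406² + 0.01800²) = 0.02284.
Using z* = 1.645 for 90%, ME = 1.645 × 0.02284 = 0.03757.
p̂₁ − p̂₂ = 0.0660; interval 0.0660 ± 0.03757 gives (0.028, 0.104).

(0.028, 0.104)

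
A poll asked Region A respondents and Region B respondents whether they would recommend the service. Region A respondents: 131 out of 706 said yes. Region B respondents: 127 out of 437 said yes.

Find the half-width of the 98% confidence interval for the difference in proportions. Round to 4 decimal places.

p̂₁ = 131/706 = 0.1856 and p̂₂ = 127/437 = 0.2906.
SE₁ = √(p̂₁(1−p̂₁)/n₁) = √(0.1856·0.8144/706) = 0.01463; SE₂ = √(0.2906·0.7094/437) = 0.02172.
Independent samples: SE of the difference = √(SE₁² + SE₂²) = √(0.0002140369 + 0.0004717584) = 0.02619.
z* for 98% confidence is 2.326, so the margin of error is 2.326 × 0.02619 = 0.06092.

0.0609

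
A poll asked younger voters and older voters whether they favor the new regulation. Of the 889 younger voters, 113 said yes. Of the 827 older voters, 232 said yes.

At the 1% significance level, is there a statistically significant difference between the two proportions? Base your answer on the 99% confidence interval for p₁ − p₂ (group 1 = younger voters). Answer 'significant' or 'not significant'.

First, p̂₁ = 113/889 = 0.1271; p̂₂ = 232/827 = 0.2805.
The two standard errors are √(0.1271×0.8729/889) = 0.01117 and √(0.2805×0.7195/827) = 0.01562.
Because the samples are independent, SE_diff = √(0.01117² + 0.01562²) = 0.01920.
Using z* = 2.576 for 99%, ME = 2.576 × 0.01920 = 0.04946.
p̂₁ − p̂₂ = -0.1534; interval -0.1534 ± 0.04946 gives (-0.20286, -0.10394).
The interval (-0.20286, -0.10394) does not contain 0, so the difference is significant.

significant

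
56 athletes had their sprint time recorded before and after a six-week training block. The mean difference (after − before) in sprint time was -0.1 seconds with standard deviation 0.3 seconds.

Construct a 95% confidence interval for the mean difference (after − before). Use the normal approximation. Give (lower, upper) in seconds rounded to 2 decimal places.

This is a matched-pairs design, so SE = s_d/√n = 0.3/√56 = 0.0401.
Margin = 1.960 × 0.0401 = 0.0786; the interval is -0.1 ± 0.0786 = (-0.18, -0.02).

(-0.18, -0.02)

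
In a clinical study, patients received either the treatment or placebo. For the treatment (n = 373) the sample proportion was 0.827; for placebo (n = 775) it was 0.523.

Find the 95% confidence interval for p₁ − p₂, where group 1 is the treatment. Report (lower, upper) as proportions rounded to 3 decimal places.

(0.252, 0.356)

The two standard errors are √(0.8270×0.1730/373) = 0.01958 and √(0.5230×0.4770/775) = 0.01794.
Because the samples are independent, SE_diff = √(0.01958² + 0.01794²) = 0.02656.
Using z* = 1.960 for 95%, ME = 1.960 × 0.02656 = 0.05206.
p̂₁ − p̂₂ = 0.3040; interval 0.3040 ± 0.05206 gives (0.252, 0.356).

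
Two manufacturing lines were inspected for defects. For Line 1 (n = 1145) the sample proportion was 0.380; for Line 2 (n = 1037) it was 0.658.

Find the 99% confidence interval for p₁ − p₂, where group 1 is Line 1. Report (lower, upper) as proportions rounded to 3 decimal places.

SE₁ = √(p̂₁(1−p̂₁)/n₁) = √(0.3800·0.6200/1145) = 0.01434; SE₂ = √(0.6580·0.3420/1037) = 0.01473.
Independent samples: SE of the difference = √(SE₁² + SE₂²) = √(0.0002056356 + 0.0002169729) = 0.02056.
z* for 99% confidence is 2.576, so the margin of error is 2.576 × 0.02056 = 0.05296.
Point estimate p̂₁ − p̂₂ = 0.3800 − 0.6580 = -0.2780.
-0.2780 ± 0.05296 → (-0.331, -0.225).

(-0.331, -0.225)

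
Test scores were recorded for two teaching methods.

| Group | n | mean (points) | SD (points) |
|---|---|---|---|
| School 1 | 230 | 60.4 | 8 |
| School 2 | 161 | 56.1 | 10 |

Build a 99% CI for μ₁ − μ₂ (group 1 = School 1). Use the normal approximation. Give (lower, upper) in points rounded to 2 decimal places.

(1.86, 6.74)

Per-group SEs: s₁/√n₁ = 8/√230 = 0.5275, s₂/√n₂ = 10/√161 = 0.7881.
Unpooled SE of the difference: √(0.27825625 + 0.62110161) = 0.9483.
Margin of error = z* · SE = 2.576 × 0.9483 = 2.4428.
x̄₁ − x̄₂ = 60.4 − 56.1 = 4.3000.
CI: 4.3000 ± 2.4428 = (1.86, 6.74).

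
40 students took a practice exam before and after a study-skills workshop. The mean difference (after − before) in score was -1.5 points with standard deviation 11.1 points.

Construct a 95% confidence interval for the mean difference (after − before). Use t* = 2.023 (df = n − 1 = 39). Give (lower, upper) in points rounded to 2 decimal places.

(-5.05, 2.05)

Paired design: SE = s_d/√n = 11.1/√40 = 1.7551.
t* = 2.023; margin of error = 2.023 × 1.7551 = 3.5506.
-1.5 ± 3.5506 → (-5.05, 2.05).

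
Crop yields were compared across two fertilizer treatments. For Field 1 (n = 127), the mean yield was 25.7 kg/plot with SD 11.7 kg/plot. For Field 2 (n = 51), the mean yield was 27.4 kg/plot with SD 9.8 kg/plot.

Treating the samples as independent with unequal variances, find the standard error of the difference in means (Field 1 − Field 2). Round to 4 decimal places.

1.7208

Standard errors of each mean: 11.7/√127 = 1.0382 and 9.8/√51 = 1.3723.
SE(x̄₁ − x̄₂) = √(1.0382² + 1.3723²) = 1.7208 for independent samples with unequal variances.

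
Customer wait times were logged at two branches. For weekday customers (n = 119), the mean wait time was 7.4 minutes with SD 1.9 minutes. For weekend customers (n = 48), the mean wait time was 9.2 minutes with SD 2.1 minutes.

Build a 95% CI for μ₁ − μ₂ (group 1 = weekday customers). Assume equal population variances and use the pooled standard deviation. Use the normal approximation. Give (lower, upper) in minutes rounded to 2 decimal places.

(-2.46, -1.14)

Pooled variance s_p² = [118·1.9² + 47·2.1²] / (119+48−2) = 3.8379, so s_p = 1.9591.
SE_diff = s_p·√(1/n₁ + 1/n₂) = 1.9591·√(1/119 + 1/48) = 0.3350.
z* = 1.960; margin = 1.960 × 0.3350 = 0.6566.
Difference = 7.4 − 9.2 = -1.8000.
-1.8000 ± 0.6566 → (-2.46, -1.14).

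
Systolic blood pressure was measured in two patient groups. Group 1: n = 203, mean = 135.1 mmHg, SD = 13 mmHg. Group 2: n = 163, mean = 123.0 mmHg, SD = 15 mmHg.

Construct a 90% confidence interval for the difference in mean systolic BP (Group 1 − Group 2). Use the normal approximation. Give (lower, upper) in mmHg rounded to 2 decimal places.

Standard errors of each mean: 13/√203 = 0.9124 and 15/√163 = 1.1749.
SE(x̄₁ − x̄₂) = √(0.9124² + 1.1749²) = 1.4876 for independent samples with unequal variances.
With z* = 1.645, the margin is 1.645 × 1.4876 = 2.4471.
x̄₁ − x̄₂ = 135.1 − 123.0 = 12.1000; the interval is 12.1000 ± 2.4471 = (9.65, 14.55).

(9.65, 14.55)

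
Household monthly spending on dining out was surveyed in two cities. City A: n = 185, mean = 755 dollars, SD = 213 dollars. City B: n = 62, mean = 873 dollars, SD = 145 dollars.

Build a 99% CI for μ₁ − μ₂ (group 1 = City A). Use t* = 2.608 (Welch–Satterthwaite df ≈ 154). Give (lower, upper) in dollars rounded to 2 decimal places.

SE₁ = s₁/√n₁ = 213/√185 = 15.6601; SE₂ = 145/√62 = 18.4150.
Independent samples, unequal variances: SE_diff = √(SE₁² + SE₂²) = √(245.23873201 + 339.112225) = 24.1734.
t* = 2.608, so margin of error = 2.608 × 24.1734 = 63.0442.
Difference in means = 755 − 873 = -118.0000.
-118.0000 ± 63.0442 → (-181.04, -54.96).

(-181.04, -54.96)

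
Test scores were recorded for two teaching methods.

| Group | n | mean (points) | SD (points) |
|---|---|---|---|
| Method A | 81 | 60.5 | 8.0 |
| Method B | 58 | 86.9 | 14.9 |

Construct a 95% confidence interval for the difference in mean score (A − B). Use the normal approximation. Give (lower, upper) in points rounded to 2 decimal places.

(-30.61, -22.19)

Standard errors of each mean: 8.0/√81 = 0.8889 and 14.9/√58 = 1.9565.
SE(x̄₁ − x̄₂) = √(0.8889² + 1.9565²) = 2.1490 for independent samples with unequal variances.
With z* = 1.960, the margin is 1.960 × 2.1490 = 4.2120.
x̄₁ − x̄₂ = 60.5 − 86.9 = -26.4000; the interval is -26.4000 ± 4.2120 = (-30.61, -22.19).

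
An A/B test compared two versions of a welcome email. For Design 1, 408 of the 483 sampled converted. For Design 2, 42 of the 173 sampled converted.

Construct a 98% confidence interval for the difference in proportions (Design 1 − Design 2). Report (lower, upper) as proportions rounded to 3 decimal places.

(0.517, 0.687)

p̂₁ = 408/483 = 0.8447 and p̂₂ = 42/173 = 0.2428.
SE₁ = √(p̂₁(1−p̂₁)/n₁) = √(0.8447·0.1553/483) = 0.01648; SE₂ = √(0.2428·0.7572/173) = 0.03260.
Independent samples: SE of the difference = √(SE₁² + SE₂²) = √(0.0002715904 + 0.00106276) = 0.03653.
z* for 98% confidence is 2.326, so the margin of error is 2.326 × 0.03653 = 0.08497.
Point estimate p̂₁ − p̂₂ = 0.8447 − 0.2428 = 0.6019.
0.6019 ± 0.08497 → (0.517, 0.687).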